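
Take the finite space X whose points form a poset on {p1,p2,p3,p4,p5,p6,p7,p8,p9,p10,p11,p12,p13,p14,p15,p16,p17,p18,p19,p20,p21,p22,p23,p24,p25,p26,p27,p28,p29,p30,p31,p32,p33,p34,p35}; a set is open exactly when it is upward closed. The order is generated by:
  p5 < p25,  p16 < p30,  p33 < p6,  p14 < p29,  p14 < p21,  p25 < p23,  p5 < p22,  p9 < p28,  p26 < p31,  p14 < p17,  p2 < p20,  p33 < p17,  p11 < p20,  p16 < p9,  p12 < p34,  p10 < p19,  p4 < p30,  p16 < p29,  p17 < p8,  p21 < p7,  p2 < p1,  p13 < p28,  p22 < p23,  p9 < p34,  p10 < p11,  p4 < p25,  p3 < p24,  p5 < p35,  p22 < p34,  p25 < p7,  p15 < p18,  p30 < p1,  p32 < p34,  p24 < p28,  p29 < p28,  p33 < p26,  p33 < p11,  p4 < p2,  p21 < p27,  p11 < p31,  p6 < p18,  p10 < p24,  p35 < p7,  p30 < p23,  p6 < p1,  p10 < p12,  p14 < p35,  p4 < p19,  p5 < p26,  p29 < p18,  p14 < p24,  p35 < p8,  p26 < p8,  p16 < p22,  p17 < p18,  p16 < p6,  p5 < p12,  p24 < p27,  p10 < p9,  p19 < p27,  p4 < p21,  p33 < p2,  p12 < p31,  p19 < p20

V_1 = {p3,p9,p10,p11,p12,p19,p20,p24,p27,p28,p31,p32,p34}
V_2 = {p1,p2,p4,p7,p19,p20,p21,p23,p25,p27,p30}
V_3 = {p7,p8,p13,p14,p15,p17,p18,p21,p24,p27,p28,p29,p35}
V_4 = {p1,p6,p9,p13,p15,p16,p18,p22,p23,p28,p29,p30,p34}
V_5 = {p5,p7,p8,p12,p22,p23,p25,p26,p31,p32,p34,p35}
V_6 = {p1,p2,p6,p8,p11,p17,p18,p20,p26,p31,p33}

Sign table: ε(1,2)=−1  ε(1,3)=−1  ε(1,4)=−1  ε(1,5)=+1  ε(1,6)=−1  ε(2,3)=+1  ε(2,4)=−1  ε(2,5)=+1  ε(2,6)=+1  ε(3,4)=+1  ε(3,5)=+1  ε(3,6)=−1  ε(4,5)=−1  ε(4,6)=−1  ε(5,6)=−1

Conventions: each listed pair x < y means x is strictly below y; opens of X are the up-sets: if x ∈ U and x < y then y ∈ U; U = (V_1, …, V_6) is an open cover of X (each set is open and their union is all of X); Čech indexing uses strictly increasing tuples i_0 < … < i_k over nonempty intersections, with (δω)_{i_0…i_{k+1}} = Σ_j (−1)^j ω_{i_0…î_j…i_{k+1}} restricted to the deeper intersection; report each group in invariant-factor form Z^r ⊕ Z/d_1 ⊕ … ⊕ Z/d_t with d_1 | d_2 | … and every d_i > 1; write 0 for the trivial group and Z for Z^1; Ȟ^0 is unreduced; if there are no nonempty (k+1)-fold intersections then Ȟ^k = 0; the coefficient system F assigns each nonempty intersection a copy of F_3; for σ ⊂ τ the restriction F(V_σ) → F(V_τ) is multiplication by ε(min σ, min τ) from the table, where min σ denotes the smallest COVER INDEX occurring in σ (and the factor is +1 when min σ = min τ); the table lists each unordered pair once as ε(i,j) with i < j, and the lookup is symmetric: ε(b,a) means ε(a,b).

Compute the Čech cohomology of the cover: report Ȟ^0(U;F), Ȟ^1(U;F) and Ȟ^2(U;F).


cover nerve:
  V12={p19,p20,p27} V13={p24,p27,p28} V14={p9,p28,p34} V15={p12,p31,p32,p34} V16={p11,p20,p31} V23={p7,p21,p27} V24={p1,p23,p30} V25={p7,p23,p25} V26={p1,p2,p20} V34={p13,p15,p18,p28,p29} V35={p7,p8,p35} V36={p8,p17,p18} V45={p22,p23,p34} V46={p1,p6,p18} V56={p8,p26,p31}
  V123={p27} V126={p20} V134={p28} V145={p34} V156={p31} V235={p7} V245={p23} V246={p1} V346={p18} V356={p8}
C dims 6,15,10; δ0: rk_F3 6; δ1: rk_F3 9
Ȟ^0: (6−6)−0=0 ⇒ 0
Ȟ^1: (15−9)−6=0 ⇒ 0
Ȟ^2: (10−0)−9=1 ⇒ Z/3

Ȟ^0 = 0, Ȟ^1 = 0, Ȟ^2 = Z/3


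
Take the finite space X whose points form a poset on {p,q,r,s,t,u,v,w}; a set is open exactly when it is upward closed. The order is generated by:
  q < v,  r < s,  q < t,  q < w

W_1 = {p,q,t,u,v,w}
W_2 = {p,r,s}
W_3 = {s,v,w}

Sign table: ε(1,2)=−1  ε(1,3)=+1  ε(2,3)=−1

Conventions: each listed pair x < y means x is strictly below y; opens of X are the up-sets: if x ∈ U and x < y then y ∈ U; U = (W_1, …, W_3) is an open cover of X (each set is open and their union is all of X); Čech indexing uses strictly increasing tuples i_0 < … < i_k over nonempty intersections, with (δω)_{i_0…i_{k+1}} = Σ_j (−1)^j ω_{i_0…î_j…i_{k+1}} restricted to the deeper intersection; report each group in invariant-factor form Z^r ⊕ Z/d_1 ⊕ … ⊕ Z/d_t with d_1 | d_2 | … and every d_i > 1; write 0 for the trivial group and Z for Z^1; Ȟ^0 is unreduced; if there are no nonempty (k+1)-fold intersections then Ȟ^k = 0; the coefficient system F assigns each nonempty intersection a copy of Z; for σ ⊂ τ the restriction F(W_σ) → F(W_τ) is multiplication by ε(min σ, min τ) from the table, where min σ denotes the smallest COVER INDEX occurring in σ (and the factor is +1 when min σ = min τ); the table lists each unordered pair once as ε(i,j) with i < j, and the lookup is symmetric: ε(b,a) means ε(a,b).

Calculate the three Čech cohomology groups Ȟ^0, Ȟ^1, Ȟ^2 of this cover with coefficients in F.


Ȟ^0(U;F) ≅ Z; Ȟ^1(U;F) ≅ Z; Ȟ^2(U;F) ≅ 0

nerve of the cover:
  W12={p} W13={v,w} W23={s}
C dims 3,3; δ0: rk 2, SNF 1^2
Ȟ^0 = (3 − 2) − 0 = 1, so Ȟ^0 ≅ Z
Ȟ^1 = (3 − 0) − 2 = 1, so Ȟ^1 ≅ Z
Ȟ^2 = (0 − 0) − 0 = 0, so Ȟ^2 ≅ 0


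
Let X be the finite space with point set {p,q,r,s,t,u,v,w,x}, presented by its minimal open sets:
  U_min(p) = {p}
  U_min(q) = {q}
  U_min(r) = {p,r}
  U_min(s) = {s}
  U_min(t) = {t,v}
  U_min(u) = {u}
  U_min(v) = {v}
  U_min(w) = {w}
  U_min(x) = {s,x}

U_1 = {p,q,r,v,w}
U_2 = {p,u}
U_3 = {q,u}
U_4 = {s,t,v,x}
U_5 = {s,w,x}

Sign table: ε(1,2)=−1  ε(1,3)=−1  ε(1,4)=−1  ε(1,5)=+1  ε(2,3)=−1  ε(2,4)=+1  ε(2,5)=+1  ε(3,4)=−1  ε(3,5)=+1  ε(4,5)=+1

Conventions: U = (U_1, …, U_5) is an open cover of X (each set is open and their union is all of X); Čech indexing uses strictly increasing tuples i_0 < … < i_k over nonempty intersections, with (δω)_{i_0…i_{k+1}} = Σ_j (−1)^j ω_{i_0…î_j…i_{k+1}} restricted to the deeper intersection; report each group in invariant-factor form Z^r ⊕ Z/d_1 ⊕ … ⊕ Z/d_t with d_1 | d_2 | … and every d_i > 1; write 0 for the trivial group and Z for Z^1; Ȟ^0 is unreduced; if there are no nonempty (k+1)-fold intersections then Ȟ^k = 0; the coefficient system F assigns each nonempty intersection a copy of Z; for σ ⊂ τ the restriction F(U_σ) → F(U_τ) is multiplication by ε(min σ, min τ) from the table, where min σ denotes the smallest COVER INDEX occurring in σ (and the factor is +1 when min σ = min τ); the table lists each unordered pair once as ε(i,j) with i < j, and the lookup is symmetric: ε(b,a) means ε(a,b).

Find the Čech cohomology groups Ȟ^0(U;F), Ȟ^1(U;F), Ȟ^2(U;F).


nerve of the cover:
  U12={p} U13={q} U14={v} U15={w} U23={u} U45={s,x}
C dims 5,6; δ0: rk 5, SNF 1^4·2
Ȟ^0 = (5 − 5) − 0 = 0, so Ȟ^0 ≅ 0
Ȟ^1 = (6 − 0) − 5 = 1 plus torsion [2], so Ȟ^1 ≅ Z ⊕ Z/2
Ȟ^2 = (0 − 0) − 0 = 0, so Ȟ^2 ≅ 0

Ȟ^0 = 0; Ȟ^1 = Z ⊕ Z/2; Ȟ^2 = 0


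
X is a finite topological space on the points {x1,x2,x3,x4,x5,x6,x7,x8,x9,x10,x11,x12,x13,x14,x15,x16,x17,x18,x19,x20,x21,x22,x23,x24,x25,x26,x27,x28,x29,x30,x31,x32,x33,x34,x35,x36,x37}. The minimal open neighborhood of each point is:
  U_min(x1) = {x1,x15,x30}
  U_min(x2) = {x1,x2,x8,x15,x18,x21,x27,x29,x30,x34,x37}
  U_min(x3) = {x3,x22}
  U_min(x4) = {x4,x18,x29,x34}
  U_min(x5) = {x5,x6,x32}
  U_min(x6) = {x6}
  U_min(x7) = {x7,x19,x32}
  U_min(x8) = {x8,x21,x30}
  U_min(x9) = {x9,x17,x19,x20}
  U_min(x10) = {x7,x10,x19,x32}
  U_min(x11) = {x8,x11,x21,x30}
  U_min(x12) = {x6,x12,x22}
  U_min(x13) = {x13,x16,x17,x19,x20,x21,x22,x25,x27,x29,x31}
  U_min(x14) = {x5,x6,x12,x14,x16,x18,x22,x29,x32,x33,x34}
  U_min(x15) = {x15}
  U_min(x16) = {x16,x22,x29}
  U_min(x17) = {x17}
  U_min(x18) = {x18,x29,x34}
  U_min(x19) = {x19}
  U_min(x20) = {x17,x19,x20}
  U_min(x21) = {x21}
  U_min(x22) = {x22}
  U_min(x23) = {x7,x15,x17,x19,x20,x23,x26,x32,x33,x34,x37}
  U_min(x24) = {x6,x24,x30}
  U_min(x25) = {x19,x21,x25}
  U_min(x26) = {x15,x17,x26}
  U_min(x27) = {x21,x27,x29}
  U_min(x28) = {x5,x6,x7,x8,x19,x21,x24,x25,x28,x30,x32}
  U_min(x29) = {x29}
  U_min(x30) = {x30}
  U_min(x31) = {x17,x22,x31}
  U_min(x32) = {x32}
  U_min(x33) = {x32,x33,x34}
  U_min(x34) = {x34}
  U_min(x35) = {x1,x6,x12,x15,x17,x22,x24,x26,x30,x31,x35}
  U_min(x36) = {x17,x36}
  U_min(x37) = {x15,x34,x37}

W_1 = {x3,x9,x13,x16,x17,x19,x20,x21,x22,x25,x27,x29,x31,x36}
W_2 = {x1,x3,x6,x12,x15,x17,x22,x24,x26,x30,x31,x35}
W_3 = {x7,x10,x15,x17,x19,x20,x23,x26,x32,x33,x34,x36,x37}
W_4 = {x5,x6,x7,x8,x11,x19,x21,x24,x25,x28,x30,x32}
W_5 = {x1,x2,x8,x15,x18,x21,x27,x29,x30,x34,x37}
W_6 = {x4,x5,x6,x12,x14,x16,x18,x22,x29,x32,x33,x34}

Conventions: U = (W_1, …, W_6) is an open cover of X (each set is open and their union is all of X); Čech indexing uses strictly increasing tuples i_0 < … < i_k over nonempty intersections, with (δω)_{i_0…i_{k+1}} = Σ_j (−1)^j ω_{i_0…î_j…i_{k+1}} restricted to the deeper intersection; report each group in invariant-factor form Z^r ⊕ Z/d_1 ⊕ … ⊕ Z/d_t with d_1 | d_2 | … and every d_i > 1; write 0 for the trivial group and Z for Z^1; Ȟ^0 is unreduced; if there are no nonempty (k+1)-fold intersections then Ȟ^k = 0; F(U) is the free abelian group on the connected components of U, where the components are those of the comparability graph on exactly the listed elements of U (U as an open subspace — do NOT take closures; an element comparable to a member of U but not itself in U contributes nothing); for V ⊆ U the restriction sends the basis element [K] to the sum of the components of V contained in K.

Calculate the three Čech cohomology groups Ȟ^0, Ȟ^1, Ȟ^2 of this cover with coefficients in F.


Ȟ^0(U;F) ≅ Z,  Ȟ^1(U;F) ≅ 0,  Ȟ^2(U;F) ≅ Z/2

cover nerve:
  W12={x3,x17,x22,x31} W13={x17,x19,x20,x36} W14={x19,x21,x25} W15={x21,x27,x29} W16={x16,x22,x29} W23={x15,x17,x26} W24={x6,x24,x30} W25={x1,x15,x30} W26={x6,x12,x22} W34={x7,x19,x32} W35={x15,x34,x37} W36={x32,x33,x34} W45={x8,x21,x30} W46={x5,x6,x32} W56={x18,x29,x34}
  W123={x17} W126={x22} W134={x19} W145={x21} W156={x29} W235={x15} W245={x30} W246={x6} W346={x32} W356={x34}
components per intersection:
  W1: {x3,x9,x13,x16,x17,x19,x20,x21,x22,x25,x27,x29,x31,x36}
  W2: {x1,x3,x6,x12,x15,x17,x22,x24,x26,x30,x31,x35}
  W3: {x7,x10,x15,x17,x19,x20,x23,x26,x32,x33,x34,x36,x37}
  W4: {x5,x6,x7,x8,x11,x19,x21,x24,x25,x28,x30,x32}
  W5: {x1,x2,x8,x15,x18,x21,x27,x29,x30,x34,x37}
  W6: {x4,x5,x6,x12,x14,x16,x18,x22,x29,x32,x33,x34}
  W12: {x3,x17,x22,x31}
  W13: {x17,x19,x20,x36}
  W14: {x19,x21,x25}
  W15: {x21,x27,x29}
  W16: {x16,x22,x29}
  W23: {x15,x17,x26}
  W24: {x6,x24,x30}
  W25: {x1,x15,x30}
  W26: {x6,x12,x22}
  W34: {x7,x19,x32}
  W35: {x15,x34,x37}
  W36: {x32,x33,x34}
  W45: {x8,x21,x30}
  W46: {x5,x6,x32}
  W56: {x18,x29,x34}
  W123: {x17}
  W126: {x22}
  W134: {x19}
  W145: {x21}
  W156: {x29}
  W235: {x15}
  W245: {x30}
  W246: {x6}
  W346: {x32}
  W356: {x34}
C dims 6,15,10; δ0: rk 5, SNF 1^5; δ1: rk 10, SNF 1^9·2
Ȟ^0: (6−5)−0=1 ⇒ Z
Ȟ^1: (15−10)−5=0 ⇒ 0
Ȟ^2: (10−0)−10=0 plus torsion [2] ⇒ Z/2


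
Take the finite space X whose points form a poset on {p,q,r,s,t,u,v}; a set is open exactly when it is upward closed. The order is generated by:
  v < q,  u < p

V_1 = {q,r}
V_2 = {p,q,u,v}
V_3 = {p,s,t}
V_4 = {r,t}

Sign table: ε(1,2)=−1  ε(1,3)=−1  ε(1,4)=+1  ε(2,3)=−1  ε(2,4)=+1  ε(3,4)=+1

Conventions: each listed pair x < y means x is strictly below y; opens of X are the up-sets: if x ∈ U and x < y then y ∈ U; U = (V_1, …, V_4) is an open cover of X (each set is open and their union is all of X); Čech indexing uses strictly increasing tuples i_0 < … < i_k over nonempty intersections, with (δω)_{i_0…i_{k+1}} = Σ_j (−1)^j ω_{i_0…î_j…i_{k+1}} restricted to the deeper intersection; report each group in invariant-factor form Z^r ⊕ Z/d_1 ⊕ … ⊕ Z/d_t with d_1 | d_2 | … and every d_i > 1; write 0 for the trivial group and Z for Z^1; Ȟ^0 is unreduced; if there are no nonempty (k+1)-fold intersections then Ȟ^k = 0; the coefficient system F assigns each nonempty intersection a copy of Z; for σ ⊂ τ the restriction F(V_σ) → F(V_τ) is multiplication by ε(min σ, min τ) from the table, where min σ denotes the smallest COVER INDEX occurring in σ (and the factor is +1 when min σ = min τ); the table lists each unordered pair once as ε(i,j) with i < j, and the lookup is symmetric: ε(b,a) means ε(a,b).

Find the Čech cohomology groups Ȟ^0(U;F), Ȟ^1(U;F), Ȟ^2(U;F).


Ȟ^0 ≅ Z, Ȟ^1 ≅ Z and Ȟ^2 ≅ 0

nerve simplices:
  V12={q} V14={r} V23={p} V34={t}
C dims 4,4; δ0: rk 3, SNF 1^3
degree 0: 4−3−0 = 1 → Ȟ^0 ≅ Z
degree 1: 4−0−3 = 1 → Ȟ^1 ≅ Z
degree 2: 0−0−0 = 0 → Ȟ^2 ≅ 0


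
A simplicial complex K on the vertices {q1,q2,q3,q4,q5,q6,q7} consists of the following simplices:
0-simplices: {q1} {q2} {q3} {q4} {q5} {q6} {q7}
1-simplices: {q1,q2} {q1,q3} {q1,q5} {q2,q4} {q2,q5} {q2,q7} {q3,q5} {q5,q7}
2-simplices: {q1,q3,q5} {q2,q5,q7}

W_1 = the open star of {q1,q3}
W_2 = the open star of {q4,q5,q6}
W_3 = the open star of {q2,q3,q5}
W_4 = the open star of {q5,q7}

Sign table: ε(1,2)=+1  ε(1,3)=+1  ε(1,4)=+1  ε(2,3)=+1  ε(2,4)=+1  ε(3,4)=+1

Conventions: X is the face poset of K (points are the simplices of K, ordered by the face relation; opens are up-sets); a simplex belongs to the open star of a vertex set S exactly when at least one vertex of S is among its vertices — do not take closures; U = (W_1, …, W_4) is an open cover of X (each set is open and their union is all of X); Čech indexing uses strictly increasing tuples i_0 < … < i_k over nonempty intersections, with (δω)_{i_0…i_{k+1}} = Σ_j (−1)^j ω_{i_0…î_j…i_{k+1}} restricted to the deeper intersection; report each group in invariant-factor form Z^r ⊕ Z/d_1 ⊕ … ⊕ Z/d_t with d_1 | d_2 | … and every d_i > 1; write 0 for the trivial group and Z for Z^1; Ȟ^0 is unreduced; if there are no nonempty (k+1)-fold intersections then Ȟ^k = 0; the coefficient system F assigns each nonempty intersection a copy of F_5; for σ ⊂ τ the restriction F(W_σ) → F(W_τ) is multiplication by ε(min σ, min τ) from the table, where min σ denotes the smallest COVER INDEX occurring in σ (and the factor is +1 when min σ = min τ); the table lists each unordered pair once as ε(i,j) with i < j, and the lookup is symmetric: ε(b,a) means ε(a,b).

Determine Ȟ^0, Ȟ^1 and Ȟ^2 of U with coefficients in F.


nonempty overlaps:
  W1={{q1},{q3},{q1,q2},{q1,q3},{q1,q5},{q3,q5},{q1,q3,q5}} W2={{q4},{q5},{q6},{q1,q5},{q2,q4},{q2,q5},{q3,q5},{q5,q7},{q1,q3,q5},{q2,q5,q7}} W3={{q2},{q3},{q5},{q1,q2},{q1,q3},{q1,q5},{q2,q4},{q2,q5},{q2,q7},{q3,q5},{q5,q7},{q1,q3,q5},{q2,q5,q7}} W4={{q5},{q7},{q1,q5},{q2,q5},{q2,q7},{q3,q5},{q5,q7},{q1,q3,q5},{q2,q5,q7}}
  W12={{q1,q5},{q3,q5},{q1,q3,q5}} W13={{q3},{q1,q2},{q1,q3},{q1,q5},{q3,q5},{q1,q3,q5}} W14={{q1,q5},{q3,q5},{q1,q3,q5}} W23={{q5},{q1,q5},{q2,q4},{q2,q5},{q3,q5},{q5,q7},{q1,q3,q5},{q2,q5,q7}} W24={{q5},{q1,q5},{q2,q5},{q3,q5},{q5,q7},{q1,q3,q5},{q2,q5,q7}} W34={{q5},{q1,q5},{q2,q5},{q2,q7},{q3,q5},{q5,q7},{q1,q3,q5},{q2,q5,q7}}
  W123={{q1,q5},{q3,q5},{q1,q3,q5}} W124={{q1,q5},{q3,q5},{q1,q3,q5}} W134={{q1,q5},{q3,q5},{q1,q3,q5}} W234={{q5},{q1,q5},{q2,q5},{q3,q5},{q5,q7},{q1,q3,q5},{q2,q5,q7}}
  W1234={{q1,q5},{q3,q5},{q1,q3,q5}}
C dims 4,6,4,1; δ0: rk_F5 3; δ1: rk_F5 3; δ2: rk_F5 1
degree 0: 4−3−0 = 1 → Ȟ^0 ≅ Z/5
degree 1: 6−3−3 = 0 → Ȟ^1 ≅ 0
degree 2: 4−1−3 = 0 → Ȟ^2 ≅ 0

Ȟ^0 = Z/5, Ȟ^1 = 0, Ȟ^2 = 0


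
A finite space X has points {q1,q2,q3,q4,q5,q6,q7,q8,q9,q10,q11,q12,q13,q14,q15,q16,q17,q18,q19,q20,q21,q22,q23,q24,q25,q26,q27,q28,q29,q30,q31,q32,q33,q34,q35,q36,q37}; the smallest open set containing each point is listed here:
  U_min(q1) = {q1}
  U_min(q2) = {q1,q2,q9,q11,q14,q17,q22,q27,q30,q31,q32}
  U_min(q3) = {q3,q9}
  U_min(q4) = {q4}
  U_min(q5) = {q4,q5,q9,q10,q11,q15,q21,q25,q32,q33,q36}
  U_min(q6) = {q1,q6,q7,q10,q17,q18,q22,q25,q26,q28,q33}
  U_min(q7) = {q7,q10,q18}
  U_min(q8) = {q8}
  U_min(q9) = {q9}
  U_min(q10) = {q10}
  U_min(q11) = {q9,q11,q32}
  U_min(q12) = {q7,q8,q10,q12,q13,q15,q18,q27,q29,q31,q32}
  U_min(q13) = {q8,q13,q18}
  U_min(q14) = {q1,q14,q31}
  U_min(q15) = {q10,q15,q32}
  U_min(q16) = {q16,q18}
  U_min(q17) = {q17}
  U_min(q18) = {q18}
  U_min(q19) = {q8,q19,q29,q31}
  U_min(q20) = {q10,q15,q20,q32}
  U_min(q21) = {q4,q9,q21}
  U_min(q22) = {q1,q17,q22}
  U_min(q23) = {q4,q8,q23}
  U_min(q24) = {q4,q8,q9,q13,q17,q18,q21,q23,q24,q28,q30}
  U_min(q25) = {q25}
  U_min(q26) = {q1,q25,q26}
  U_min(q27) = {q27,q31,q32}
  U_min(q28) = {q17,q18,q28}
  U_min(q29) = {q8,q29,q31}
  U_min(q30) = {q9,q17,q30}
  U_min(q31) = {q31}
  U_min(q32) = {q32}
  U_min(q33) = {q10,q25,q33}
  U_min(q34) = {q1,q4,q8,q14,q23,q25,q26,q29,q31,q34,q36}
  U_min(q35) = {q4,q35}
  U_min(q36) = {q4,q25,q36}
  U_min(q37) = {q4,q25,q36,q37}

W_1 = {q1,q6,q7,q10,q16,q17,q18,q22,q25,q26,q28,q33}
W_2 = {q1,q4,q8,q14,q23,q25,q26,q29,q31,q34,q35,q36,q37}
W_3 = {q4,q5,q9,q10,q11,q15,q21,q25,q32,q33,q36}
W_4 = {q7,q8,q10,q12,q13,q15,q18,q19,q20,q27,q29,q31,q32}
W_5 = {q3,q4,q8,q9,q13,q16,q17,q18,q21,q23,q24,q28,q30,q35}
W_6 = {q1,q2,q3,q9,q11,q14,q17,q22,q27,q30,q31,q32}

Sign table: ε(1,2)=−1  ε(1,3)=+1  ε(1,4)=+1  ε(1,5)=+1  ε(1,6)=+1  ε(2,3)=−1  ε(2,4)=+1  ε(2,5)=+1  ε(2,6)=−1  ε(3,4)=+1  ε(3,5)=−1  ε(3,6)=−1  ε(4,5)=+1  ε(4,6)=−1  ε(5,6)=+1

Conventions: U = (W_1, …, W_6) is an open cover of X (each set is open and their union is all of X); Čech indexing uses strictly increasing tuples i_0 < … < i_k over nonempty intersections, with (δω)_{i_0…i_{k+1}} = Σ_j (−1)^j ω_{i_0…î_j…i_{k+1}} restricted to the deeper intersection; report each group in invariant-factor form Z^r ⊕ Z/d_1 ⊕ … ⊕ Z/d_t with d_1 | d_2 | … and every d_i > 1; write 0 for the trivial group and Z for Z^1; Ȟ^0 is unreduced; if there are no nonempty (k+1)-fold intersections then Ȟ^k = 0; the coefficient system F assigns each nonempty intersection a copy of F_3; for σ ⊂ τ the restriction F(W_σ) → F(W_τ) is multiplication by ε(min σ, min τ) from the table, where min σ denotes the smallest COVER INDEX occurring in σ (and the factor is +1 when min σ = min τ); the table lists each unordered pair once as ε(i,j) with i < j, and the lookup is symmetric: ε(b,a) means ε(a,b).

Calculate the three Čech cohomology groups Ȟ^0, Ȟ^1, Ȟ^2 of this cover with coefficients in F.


Ȟ^0(U;F) ≅ 0, Ȟ^1(U;F) ≅ 0 and Ȟ^2(U;F) ≅ Z/3

cover nerve:
  W12={q1,q25,q26} W13={q10,q25,q33} W14={q7,q10,q18} W15={q16,q17,q18,q28} W16={q1,q17,q22} W23={q4,q25,q36} W24={q8,q29,q31} W25={q4,q8,q23,q35} W26={q1,q14,q31} W34={q10,q15,q32} W35={q4,q9,q21} W36={q9,q11,q32} W45={q8,q13,q18} W46={q27,q31,q32} W56={q3,q9,q17,q30}
  W123={q25} W126={q1} W134={q10} W145={q18} W156={q17} W235={q4} W245={q8} W246={q31} W346={q32} W356={q9}
C dims 6,15,10; δ0: rk_F3 6; δ1: rk_F3 9
Ȟ^0: (6−6)−0=0 ⇒ 0
Ȟ^1: (15−9)−6=0 ⇒ 0
Ȟ^2: (10−0)−9=1 ⇒ Z/3


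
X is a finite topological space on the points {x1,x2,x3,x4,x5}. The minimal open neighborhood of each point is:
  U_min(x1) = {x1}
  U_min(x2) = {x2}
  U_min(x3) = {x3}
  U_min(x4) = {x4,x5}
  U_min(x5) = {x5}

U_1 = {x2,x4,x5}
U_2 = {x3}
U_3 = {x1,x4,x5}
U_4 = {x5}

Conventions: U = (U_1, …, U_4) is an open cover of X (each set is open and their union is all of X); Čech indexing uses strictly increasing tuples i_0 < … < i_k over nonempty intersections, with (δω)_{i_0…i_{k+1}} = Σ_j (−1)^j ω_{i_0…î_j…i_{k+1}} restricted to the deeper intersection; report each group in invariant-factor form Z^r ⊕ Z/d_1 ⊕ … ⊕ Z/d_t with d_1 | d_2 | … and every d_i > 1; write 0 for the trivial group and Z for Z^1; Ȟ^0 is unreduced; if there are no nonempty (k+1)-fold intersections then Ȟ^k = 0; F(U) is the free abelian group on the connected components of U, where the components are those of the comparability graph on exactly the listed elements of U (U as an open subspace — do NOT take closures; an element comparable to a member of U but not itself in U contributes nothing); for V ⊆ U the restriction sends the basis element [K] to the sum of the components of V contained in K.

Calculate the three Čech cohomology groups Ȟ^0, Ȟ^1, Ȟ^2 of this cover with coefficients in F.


cover nerve:
  U13={x4,x5} U14={x5} U34={x5}
  U134={x5}
components per intersection:
  U1: {x2} {x4,x5}
  U2: {x3}
  U3: {x1} {x4,x5}
  U4: {x5}
  U13: {x4,x5}
  U14: {x5}
  U34: {x5}
  U134: {x5}
C dims 6,3,1; δ0: rk 2, SNF 1^2; δ1: rk 1, SNF 1^1
Ȟ^0: (6−2)−0=4 ⇒ Z^4
Ȟ^1: (3−1)−2=0 ⇒ 0
Ȟ^2: (1−0)−1=0 ⇒ 0

Ȟ^0 = Z^4, Ȟ^1 = 0 and Ȟ^2 = 0


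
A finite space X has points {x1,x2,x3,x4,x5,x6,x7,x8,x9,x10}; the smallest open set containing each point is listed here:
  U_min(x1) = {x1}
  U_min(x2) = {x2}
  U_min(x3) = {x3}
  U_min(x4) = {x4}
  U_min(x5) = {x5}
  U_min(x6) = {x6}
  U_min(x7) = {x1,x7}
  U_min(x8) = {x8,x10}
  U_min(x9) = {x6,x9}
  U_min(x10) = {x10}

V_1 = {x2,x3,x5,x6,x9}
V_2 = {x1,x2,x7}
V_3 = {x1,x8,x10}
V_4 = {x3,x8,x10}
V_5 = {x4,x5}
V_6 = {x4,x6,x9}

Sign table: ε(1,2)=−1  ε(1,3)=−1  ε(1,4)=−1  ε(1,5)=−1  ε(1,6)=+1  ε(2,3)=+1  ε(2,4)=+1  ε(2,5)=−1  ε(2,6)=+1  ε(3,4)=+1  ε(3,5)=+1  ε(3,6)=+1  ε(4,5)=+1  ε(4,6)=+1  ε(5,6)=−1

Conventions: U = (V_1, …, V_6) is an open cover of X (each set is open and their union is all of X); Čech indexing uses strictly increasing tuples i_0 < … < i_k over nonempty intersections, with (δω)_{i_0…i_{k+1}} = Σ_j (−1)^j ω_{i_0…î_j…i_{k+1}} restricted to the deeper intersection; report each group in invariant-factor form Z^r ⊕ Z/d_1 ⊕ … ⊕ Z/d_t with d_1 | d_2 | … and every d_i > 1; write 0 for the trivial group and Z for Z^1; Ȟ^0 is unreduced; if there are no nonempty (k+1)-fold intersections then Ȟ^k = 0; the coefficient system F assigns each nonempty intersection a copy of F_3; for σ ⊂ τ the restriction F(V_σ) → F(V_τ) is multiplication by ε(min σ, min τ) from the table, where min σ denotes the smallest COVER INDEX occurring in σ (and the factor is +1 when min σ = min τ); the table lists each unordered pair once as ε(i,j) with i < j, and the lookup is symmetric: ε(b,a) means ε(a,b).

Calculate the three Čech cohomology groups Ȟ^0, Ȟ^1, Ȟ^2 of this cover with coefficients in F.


Ȟ^0(U;F) ≅ Z/3; Ȟ^1(U;F) ≅ Z/3 ⊕ Z/3; Ȟ^2(U;F) ≅ 0

nonempty intersections:
  V12={x2} V14={x3} V15={x5} V16={x6,x9} V23={x1} V34={x8,x10} V56={x4}
C dims 6,7; δ0: rk_F3 5
Ȟ^0: (6−5)−0=1 ⇒ Z/3
Ȟ^1: (7−0)−5=2 ⇒ Z/3 ⊕ Z/3
Ȟ^2: (0−0)−0=0 ⇒ 0


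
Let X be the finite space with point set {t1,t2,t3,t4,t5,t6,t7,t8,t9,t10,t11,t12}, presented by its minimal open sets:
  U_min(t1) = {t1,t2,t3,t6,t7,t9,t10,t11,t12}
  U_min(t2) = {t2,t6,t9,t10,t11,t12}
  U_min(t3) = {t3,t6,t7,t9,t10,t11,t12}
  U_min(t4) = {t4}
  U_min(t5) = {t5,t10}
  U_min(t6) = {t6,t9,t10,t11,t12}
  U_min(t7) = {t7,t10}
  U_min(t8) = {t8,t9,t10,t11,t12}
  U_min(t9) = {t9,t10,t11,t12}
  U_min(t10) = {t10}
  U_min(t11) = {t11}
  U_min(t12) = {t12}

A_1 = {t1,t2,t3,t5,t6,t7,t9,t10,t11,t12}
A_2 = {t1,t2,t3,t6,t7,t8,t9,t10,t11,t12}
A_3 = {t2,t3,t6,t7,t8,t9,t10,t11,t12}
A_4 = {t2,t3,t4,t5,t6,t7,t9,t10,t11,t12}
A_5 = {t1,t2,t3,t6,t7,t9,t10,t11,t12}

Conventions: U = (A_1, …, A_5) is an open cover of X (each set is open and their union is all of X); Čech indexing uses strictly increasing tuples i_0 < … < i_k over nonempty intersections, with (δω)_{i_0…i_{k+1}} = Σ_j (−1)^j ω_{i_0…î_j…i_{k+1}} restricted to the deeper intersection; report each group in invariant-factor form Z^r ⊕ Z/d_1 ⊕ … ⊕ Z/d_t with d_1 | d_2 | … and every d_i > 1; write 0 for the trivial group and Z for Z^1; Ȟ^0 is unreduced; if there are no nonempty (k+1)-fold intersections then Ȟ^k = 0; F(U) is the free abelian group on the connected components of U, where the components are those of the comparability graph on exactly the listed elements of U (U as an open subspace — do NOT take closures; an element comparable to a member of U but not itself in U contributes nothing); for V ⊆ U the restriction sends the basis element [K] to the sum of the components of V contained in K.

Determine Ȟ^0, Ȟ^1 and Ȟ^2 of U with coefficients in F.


Ȟ^0 ≅ Z^2; Ȟ^1 ≅ 0; Ȟ^2 ≅ 0

nonempty intersections:
  A12={t1,t2,t3,t6,t7,t9,t10,t11,t12} A13={t2,t3,t6,t7,t9,t10,t11,t12} A14={t2,t3,t5,t6,t7,t9,t10,t11,t12} A15={t1,t2,t3,t6,t7,t9,t10,t11,t12} A23={t2,t3,t6,t7,t8,t9,t10,t11,t12} A24={t2,t3,t6,t7,t9,t10,t11,t12} A25={t1,t2,t3,t6,t7,t9,t10,t11,t12} A34={t2,t3,t6,t7,t9,t10,t11,t12} A35={t2,t3,t6,t7,t9,t10,t11,t12} A45={t2,t3,t6,t7,t9,t10,t11,t12}
  A123={t2,t3,t6,t7,t9,t10,t11,t12} A124={t2,t3,t6,t7,t9,t10,t11,t12} A125={t1,t2,t3,t6,t7,t9,t10,t11,t12} A134={t2,t3,t6,t7,t9,t10,t11,t12} A135={t2,t3,t6,t7,t9,t10,t11,t12} A145={t2,t3,t6,t7,t9,t10,t11,t12} A234={t2,t3,t6,t7,t9,t10,t11,t12} A235={t2,t3,t6,t7,t9,t10,t11,t12} A245={t2,t3,t6,t7,t9,t10,t11,t12} A345={t2,t3,t6,t7,t9,t10,t11,t12}
  A1234={t2,t3,t6,t7,t9,t10,t11,t12} A1235={t2,t3,t6,t7,t9,t10,t11,t12} A1245={t2,t3,t6,t7,t9,t10,t11,t12} A1345={t2,t3,t6,t7,t9,t10,t11,t12} A2345={t2,t3,t6,t7,t9,t10,t11,t12}
  A12345={t2,t3,t6,t7,t9,t10,t11,t12}
components per intersection:
  A1: {t1,t2,t3,t5,t6,t7,t9,t10,t11,t12}
  A2: {t1,t2,t3,t6,t7,t8,t9,t10,t11,t12}
  A3: {t2,t3,t6,t7,t8,t9,t10,t11,t12}
  A4: {t2,t3,t5,t6,t7,t9,t10,t11,t12} {t4}
  A5: {t1,t2,t3,t6,t7,t9,t10,t11,t12}
  A12: {t1,t2,t3,t6,t7,t9,t10,t11,t12}
  A13: {t2,t3,t6,t7,t9,t10,t11,t12}
  A14: {t2,t3,t5,t6,t7,t9,t10,t11,t12}
  A15: {t1,t2,t3,t6,t7,t9,t10,t11,t12}
  A23: {t2,t3,t6,t7,t8,t9,t10,t11,t12}
  A24: {t2,t3,t6,t7,t9,t10,t11,t12}
  A25: {t1,t2,t3,t6,t7,t9,t10,t11,t12}
  A34: {t2,t3,t6,t7,t9,t10,t11,t12}
  A35: {t2,t3,t6,t7,t9,t10,t11,t12}
  A45: {t2,t3,t6,t7,t9,t10,t11,t12}
  A123: {t2,t3,t6,t7,t9,t10,t11,t12}
  A124: {t2,t3,t6,t7,t9,t10,t11,t12}
  A125: {t1,t2,t3,t6,t7,t9,t10,t11,t12}
  A134: {t2,t3,t6,t7,t9,t10,t11,t12}
  A135: {t2,t3,t6,t7,t9,t10,t11,t12}
  A145: {t2,t3,t6,t7,t9,t10,t11,t12}
  A234: {t2,t3,t6,t7,t9,t10,t11,t12}
  A235: {t2,t3,t6,t7,t9,t10,t11,t12}
  A245: {t2,t3,t6,t7,t9,t10,t11,t12}
  A345: {t2,t3,t6,t7,t9,t10,t11,t12}
  A1234: {t2,t3,t6,t7,t9,t10,t11,t12}
  A1235: {t2,t3,t6,t7,t9,t10,t11,t12}
  A1245: {t2,t3,t6,t7,t9,t10,t11,t12}
  A1345: {t2,t3,t6,t7,t9,t10,t11,t12}
  A2345: {t2,t3,t6,t7,t9,t10,t11,t12}
  A12345: {t2,t3,t6,t7,t9,t10,t11,t12}
C dims 6,10,10,5; δ0: rk 4, SNF 1^4; δ1: rk 6, SNF 1^6; δ2: rk 4, SNF 1^4
Ȟ^0: (6−4)−0=2 ⇒ Z^2
Ȟ^1: (10−6)−4=0 ⇒ 0
Ȟ^2: (10−4)−6=0 ⇒ 0


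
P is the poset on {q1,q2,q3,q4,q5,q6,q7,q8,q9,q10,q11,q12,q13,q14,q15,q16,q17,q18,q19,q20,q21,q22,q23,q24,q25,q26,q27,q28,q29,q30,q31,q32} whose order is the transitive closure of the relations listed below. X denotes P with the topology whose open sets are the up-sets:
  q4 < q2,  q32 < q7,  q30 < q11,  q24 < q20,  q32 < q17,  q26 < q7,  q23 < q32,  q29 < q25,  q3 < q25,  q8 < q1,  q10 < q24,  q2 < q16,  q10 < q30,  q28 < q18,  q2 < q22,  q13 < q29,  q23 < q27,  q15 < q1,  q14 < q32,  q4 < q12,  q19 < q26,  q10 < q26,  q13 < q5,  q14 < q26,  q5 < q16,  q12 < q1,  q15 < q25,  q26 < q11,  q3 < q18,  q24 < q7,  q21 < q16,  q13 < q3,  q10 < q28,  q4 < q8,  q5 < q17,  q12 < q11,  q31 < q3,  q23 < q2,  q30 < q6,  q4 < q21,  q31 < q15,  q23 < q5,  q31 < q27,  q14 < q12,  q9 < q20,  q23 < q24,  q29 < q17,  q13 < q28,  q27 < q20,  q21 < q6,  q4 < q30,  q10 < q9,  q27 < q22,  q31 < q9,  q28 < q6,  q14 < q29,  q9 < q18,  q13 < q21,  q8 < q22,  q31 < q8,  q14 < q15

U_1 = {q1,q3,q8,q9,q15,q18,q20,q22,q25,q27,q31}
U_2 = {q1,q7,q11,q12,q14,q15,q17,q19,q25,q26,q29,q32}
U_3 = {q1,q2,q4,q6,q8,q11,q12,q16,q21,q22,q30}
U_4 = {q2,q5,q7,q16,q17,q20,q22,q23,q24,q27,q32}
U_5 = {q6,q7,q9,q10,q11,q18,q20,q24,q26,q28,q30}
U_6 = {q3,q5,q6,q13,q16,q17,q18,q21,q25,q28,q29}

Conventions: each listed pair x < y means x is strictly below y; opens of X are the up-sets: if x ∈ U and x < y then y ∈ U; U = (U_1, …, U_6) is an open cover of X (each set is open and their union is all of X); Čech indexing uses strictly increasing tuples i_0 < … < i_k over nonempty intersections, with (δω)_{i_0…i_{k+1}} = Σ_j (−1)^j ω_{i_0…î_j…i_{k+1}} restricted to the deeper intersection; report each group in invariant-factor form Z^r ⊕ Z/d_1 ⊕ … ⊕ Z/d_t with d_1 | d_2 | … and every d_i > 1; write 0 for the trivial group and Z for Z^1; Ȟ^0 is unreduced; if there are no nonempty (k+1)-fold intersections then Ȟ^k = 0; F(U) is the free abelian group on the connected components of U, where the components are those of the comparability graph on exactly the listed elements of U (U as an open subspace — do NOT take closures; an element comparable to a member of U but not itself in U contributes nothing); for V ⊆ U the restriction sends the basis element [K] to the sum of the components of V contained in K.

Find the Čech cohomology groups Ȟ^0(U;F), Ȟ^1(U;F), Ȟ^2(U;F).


Ȟ^0 ≅ Z, Ȟ^1 ≅ 0, Ȟ^2 ≅ Z/2

intersection data:
  U12={q1,q15,q25} U13={q1,q8,q22} U14={q20,q22,q27} U15={q9,q18,q20} U16={q3,q18,q25} U23={q1,q11,q12} U24={q7,q17,q32} U25={q7,q11,q26} U26={q17,q25,q29} U34={q2,q16,q22} U35={q6,q11,q30} U36={q6,q16,q21} U45={q7,q20,q24} U46={q5,q16,q17} U56={q6,q18,q28}
  U123={q1} U126={q25} U134={q22} U145={q20} U156={q18} U235={q11} U245={q7} U246={q17} U346={q16} U356={q6}
components per intersection:
  U1: {q1,q3,q8,q9,q15,q18,q20,q22,q25,q27,q31}
  U2: {q1,q7,q11,q12,q14,q15,q17,q19,q25,q26,q29,q32}
  U3: {q1,q2,q4,q6,q8,q11,q12,q16,q21,q22,q30}
  U4: {q2,q5,q7,q16,q17,q20,q22,q23,q24,q27,q32}
  U5: {q6,q7,q9,q10,q11,q18,q20,q24,q26,q28,q30}
  U6: {q3,q5,q6,q13,q16,q17,q18,q21,q25,q28,q29}
  U12: {q1,q15,q25}
  U13: {q1,q8,q22}
  U14: {q20,q22,q27}
  U15: {q9,q18,q20}
  U16: {q3,q18,q25}
  U23: {q1,q11,q12}
  U24: {q7,q17,q32}
  U25: {q7,q11,q26}
  U26: {q17,q25,q29}
  U34: {q2,q16,q22}
  U35: {q6,q11,q30}
  U36: {q6,q16,q21}
  U45: {q7,q20,q24}
  U46: {q5,q16,q17}
  U56: {q6,q18,q28}
  U123: {q1}
  U126: {q25}
  U134: {q22}
  U145: {q20}
  U156: {q18}
  U235: {q11}
  U245: {q7}
  U246: {q17}
  U346: {q16}
  U356: {q6}
C dims 6,15,10; δ0: rk 5, SNF 1^5; δ1: rk 10, SNF 1^9·2
Ȟ^0 = (6 − 5) − 0 = 1, so Ȟ^0 ≅ Z
Ȟ^1 = (15 − 10) − 5 = 0, so Ȟ^1 ≅ 0
Ȟ^2 = (10 − 0) − 10 = 0 plus torsion [2], so Ȟ^2 ≅ Z/2


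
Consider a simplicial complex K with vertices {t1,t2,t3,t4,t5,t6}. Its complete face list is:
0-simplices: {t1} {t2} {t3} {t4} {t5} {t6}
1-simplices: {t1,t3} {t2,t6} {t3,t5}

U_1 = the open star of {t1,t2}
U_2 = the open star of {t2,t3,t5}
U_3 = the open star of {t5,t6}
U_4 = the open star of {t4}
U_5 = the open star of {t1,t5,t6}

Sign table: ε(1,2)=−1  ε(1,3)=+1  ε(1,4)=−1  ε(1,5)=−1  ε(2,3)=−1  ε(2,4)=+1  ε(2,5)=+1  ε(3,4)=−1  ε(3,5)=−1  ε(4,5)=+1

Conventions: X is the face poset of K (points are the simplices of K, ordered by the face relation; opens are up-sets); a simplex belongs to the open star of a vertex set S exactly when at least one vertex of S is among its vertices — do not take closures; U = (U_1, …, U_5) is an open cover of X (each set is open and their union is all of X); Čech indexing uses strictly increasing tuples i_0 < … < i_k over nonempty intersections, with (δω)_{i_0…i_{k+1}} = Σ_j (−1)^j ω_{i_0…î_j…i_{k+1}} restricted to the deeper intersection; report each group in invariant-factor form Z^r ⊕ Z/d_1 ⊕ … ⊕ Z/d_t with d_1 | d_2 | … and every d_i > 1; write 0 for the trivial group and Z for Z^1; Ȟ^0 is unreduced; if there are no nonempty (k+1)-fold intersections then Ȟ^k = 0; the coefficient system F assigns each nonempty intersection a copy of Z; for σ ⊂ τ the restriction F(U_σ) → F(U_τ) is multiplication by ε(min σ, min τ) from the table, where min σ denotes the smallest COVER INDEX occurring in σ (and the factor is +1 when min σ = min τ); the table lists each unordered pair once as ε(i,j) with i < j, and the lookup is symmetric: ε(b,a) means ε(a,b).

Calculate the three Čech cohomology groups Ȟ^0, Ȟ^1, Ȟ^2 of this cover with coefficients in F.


Ȟ^0(U;F) ≅ Z^2,  Ȟ^1(U;F) ≅ 0,  Ȟ^2(U;F) ≅ 0

cover nerve:
  U1={{t1},{t2},{t1,t3},{t2,t6}} U2={{t2},{t3},{t5},{t1,t3},{t2,t6},{t3,t5}} U3={{t5},{t6},{t2,t6},{t3,t5}} U4={{t4}} U5={{t1},{t5},{t6},{t1,t3},{t2,t6},{t3,t5}}
  U12={{t2},{t1,t3},{t2,t6}} U13={{t2,t6}} U15={{t1},{t1,t3},{t2,t6}} U23={{t5},{t2,t6},{t3,t5}} U25={{t5},{t1,t3},{t2,t6},{t3,t5}} U35={{t5},{t6},{t2,t6},{t3,t5}}
  U123={{t2,t6}} U125={{t1,t3},{t2,t6}} U135={{t2,t6}} U235={{t5},{t2,t6},{t3,t5}}
  U1235={{t2,t6}}
C dims 5,6,4,1; δ0: rk 3, SNF 1^3; δ1: rk 3, SNF 1^3; δ2: rk 1, SNF 1^1
Ȟ^0: (5−3)−0=2 ⇒ Z^2
Ȟ^1: (6−3)−3=0 ⇒ 0
Ȟ^2: (4−1)−3=0 ⇒ 0


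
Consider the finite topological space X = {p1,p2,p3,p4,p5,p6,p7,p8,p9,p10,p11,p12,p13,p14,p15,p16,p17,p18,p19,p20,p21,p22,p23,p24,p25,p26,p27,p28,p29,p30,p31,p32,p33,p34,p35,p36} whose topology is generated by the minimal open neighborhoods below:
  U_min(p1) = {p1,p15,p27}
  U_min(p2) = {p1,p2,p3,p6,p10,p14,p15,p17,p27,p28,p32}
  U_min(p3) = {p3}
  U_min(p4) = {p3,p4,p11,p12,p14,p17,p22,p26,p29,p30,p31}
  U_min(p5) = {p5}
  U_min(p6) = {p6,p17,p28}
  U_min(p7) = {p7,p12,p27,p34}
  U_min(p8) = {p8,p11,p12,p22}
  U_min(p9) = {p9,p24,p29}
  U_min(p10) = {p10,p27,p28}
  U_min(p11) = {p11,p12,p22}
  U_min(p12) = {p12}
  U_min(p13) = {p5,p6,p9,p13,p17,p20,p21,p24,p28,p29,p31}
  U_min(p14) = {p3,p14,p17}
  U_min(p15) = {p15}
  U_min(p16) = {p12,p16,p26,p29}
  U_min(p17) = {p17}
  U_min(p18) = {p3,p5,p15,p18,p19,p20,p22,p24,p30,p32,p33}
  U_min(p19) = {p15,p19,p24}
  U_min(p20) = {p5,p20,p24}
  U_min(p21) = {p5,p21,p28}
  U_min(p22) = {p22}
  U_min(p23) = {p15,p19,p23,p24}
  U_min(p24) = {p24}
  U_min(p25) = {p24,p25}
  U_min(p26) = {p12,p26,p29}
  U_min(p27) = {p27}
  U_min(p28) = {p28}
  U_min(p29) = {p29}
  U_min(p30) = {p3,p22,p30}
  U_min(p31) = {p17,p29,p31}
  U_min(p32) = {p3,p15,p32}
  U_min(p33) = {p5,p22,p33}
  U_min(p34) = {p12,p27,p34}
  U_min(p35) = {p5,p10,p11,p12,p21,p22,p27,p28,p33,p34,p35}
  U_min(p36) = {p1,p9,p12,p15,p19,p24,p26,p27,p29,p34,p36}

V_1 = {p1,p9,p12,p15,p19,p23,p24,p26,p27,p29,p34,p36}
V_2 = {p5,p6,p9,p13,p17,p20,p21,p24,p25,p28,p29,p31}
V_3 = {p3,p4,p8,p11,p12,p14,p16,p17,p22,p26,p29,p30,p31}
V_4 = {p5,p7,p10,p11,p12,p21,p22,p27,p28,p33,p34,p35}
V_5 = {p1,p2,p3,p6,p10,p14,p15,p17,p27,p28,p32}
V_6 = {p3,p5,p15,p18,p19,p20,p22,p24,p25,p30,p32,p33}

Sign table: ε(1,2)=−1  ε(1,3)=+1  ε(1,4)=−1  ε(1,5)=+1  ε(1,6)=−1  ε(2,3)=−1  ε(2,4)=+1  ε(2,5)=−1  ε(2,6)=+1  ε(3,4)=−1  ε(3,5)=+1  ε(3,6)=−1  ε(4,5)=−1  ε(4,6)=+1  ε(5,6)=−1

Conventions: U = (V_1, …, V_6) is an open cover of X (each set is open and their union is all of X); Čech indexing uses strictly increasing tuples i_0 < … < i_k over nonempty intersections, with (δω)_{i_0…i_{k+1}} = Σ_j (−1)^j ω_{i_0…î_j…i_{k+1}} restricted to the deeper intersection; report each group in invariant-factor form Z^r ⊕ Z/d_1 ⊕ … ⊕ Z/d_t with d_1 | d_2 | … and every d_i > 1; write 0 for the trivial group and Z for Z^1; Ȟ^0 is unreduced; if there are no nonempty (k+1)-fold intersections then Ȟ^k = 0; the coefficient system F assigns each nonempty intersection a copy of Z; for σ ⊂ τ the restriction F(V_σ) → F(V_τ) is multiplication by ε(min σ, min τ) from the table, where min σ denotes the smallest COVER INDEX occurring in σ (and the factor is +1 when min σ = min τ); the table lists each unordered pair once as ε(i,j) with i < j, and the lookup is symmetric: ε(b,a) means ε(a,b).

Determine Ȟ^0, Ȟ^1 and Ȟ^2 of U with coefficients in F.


nonempty intersections:
  V12={p9,p24,p29} V13={p12,p26,p29} V14={p12,p27,p34} V15={p1,p15,p27} V16={p15,p19,p24} V23={p17,p29,p31} V24={p5,p21,p28} V25={p6,p17,p28} V26={p5,p20,p24,p25} V34={p11,p12,p22} V35={p3,p14,p17} V36={p3,p22,p30} V45={p10,p27,p28} V46={p5,p22,p33} V56={p3,p15,p32}
  V123={p29} V126={p24} V134={p12} V145={p27} V156={p15} V235={p17} V245={p28} V246={p5} V346={p22} V356={p3}
C dims 6,15,10; δ0: rk 5, SNF 1^5; δ1: rk 10, SNF 1^9·2
Ȟ^0: (6−5)−0=1 ⇒ Z
Ȟ^1: (15−10)−5=0 ⇒ 0
Ȟ^2: (10−0)−10=0 plus torsion [2] ⇒ Z/2

Ȟ^0(U;F) ≅ Z, Ȟ^1(U;F) ≅ 0, Ȟ^2(U;F) ≅ Z/2


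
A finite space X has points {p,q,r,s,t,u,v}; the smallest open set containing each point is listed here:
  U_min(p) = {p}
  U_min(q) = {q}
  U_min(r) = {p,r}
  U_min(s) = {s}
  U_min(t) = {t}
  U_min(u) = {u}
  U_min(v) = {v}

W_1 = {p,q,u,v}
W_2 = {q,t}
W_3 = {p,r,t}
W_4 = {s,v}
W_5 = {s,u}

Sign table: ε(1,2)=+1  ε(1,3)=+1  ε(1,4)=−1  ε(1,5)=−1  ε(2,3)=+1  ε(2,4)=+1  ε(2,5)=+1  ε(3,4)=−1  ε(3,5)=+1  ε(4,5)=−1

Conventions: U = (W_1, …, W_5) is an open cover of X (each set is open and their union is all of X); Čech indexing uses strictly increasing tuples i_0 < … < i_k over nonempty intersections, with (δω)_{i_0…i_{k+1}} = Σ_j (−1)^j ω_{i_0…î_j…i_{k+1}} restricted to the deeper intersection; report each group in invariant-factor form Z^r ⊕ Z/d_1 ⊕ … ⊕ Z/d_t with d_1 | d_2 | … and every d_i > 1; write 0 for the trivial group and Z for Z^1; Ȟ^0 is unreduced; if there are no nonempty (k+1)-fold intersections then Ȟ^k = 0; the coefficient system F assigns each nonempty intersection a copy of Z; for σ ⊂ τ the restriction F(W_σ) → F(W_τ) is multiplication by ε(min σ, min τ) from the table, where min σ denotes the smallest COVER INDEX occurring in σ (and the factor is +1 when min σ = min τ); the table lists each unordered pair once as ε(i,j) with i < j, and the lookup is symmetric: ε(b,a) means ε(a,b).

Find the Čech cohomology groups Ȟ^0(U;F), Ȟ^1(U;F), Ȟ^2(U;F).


nonempty overlaps:
  W12={q} W13={p} W14={v} W15={u} W23={t} W45={s}
C dims 5,6; δ0: rk 5, SNF 1^4·2
degree 0: 5−5−0 = 0 → Ȟ^0 ≅ 0
degree 1: 6−0−5 = 1 plus torsion [2] → Ȟ^1 ≅ Z ⊕ Z/2
degree 2: 0−0−0 = 0 → Ȟ^2 ≅ 0

Ȟ^0 = 0; Ȟ^1 = Z ⊕ Z/2; Ȟ^2 = 0


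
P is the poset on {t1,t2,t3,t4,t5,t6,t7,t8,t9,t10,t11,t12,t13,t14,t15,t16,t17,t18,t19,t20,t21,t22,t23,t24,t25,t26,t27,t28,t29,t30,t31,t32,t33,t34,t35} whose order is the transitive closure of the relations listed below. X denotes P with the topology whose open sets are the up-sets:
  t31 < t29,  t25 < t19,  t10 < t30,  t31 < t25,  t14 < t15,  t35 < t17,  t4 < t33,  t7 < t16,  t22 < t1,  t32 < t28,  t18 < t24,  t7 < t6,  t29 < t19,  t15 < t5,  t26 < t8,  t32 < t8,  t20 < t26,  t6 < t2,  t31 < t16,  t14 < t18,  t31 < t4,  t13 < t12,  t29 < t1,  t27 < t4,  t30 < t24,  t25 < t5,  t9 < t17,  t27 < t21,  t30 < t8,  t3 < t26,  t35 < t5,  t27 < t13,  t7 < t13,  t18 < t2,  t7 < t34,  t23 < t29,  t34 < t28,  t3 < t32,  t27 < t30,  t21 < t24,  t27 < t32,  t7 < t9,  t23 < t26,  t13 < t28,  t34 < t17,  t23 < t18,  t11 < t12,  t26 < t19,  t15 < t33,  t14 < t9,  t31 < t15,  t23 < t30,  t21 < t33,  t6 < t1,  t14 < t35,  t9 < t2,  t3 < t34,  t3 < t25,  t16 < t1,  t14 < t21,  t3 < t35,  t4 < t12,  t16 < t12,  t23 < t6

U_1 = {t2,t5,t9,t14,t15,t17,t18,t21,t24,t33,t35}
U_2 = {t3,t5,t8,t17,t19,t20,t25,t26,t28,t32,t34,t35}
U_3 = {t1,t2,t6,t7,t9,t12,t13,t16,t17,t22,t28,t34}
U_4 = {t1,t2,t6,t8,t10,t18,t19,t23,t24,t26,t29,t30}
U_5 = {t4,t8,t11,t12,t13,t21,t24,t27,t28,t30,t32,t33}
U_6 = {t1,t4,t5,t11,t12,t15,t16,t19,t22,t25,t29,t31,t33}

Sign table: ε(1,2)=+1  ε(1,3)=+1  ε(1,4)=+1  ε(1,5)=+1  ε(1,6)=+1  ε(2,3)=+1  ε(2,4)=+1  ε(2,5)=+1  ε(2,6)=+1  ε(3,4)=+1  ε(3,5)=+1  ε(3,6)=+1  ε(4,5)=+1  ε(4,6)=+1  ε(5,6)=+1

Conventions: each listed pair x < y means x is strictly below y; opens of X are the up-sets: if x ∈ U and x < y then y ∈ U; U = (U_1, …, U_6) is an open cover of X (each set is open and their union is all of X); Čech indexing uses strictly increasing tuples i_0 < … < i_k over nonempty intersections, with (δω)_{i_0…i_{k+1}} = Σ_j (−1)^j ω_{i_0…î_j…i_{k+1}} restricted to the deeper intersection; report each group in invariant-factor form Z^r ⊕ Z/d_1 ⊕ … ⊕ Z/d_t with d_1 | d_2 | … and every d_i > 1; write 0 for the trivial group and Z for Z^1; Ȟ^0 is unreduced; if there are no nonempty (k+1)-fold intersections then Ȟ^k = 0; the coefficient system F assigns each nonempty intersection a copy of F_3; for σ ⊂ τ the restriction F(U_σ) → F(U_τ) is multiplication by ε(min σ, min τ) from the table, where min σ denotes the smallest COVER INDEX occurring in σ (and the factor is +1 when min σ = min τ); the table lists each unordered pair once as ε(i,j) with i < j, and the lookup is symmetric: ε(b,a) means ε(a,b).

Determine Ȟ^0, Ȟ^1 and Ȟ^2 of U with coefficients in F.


nerve simplices:
  U12={t5,t17,t35} U13={t2,t9,t17} U14={t2,t18,t24} U15={t21,t24,t33} U16={t5,t15,t33} U23={t17,t28,t34} U24={t8,t19,t26} U25={t8,t28,t32} U26={t5,t19,t25} U34={t1,t2,t6} U35={t12,t13,t28} U36={t1,t12,t16,t22} U45={t8,t24,t30} U46={t1,t19,t29} U56={t4,t11,t12,t33}
  U123={t17} U126={t5} U134={t2} U145={t24} U156={t33} U235={t28} U245={t8} U246={t19} U346={t1} U356={t12}
C dims 6,15,10; δ0: rk_F3 5; δ1: rk_F3 10
degree 0: 6−5−0 = 1 → Ȟ^0 ≅ Z/3
degree 1: 15−10−5 = 0 → Ȟ^1 ≅ 0
degree 2: 10−0−10 = 0 → Ȟ^2 ≅ 0

Ȟ^0(U;F) ≅ Z/3,  Ȟ^1(U;F) ≅ 0,  Ȟ^2(U;F) ≅ 0
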